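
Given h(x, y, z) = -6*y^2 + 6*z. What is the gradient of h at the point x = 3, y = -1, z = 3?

(0, 12, 6)

∂h/∂x = 0
∂h/∂y = -12*y
∂h/∂z = 6
∇h = (0, -12*y, 6)
At (3, -1, 3): (0, 12, 6).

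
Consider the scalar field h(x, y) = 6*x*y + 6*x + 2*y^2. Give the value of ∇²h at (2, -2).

4

∂²h/∂x² = 0
∂²h/∂y² = 4
∇²h = 4
At (2, -2): 4.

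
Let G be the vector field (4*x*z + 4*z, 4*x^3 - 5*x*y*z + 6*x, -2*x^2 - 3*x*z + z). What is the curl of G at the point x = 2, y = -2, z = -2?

(-20, 14, 34)

(∇×G)₁ = ∂G₃/∂y − ∂G₂/∂z = 5*x*y
(∇×G)₂ = ∂G₁/∂z − ∂G₃/∂x = 8*x + 3*z + 4
(∇×G)₃ = ∂G₂/∂x − ∂G₁/∂y = 12*x^2 - 5*y*z + 6
∇×G = (5*x*y, 8*x + 3*z + 4, 12*x^2 - 5*y*z + 6)
At (2, -2, -2): (-20, 14, 34).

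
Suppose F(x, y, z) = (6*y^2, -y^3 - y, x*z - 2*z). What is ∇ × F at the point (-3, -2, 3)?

(∇×F)₁ = ∂F₃/∂y − ∂F₂/∂z = 0
(∇×F)₂ = ∂F₁/∂z − ∂F₃/∂x = -z
(∇×F)₃ = ∂F₂/∂x − ∂F₁/∂y = -12*y
∇×F = (0, -z, -12*y)
At (-3, -2, 3): (0, -3, 24).

(0, -3, 24)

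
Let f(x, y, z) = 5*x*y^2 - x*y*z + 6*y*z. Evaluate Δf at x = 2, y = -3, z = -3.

∂²f/∂x² = 0
∂²f/∂y² = 10*x
∂²f/∂z² = 0
∇²f = 10*x
At (2, -3, -3): 20.

20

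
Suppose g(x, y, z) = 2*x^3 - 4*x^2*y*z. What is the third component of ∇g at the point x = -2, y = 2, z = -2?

(∇g)_3 = ∂g/∂z = -4*x^2*y
At (-2, 2, -2): -32.

-32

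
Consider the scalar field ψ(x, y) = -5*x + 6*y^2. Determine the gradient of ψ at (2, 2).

∂ψ/∂x = -5
∂ψ/∂y = 12*y
∇ψ = (-5, 12*y)
At (2, 2): (-5, 24).

(-5, 24)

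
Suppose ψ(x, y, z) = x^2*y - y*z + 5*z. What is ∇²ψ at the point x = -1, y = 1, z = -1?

2

∂²ψ/∂x² = 2*y
∂²ψ/∂y² = 0
∂²ψ/∂z² = 0
∇²ψ = 2*y
At (-1, 1, -1): 2.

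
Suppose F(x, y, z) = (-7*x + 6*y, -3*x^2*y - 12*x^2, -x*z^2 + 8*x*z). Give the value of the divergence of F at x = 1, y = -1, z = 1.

∂F₁/∂x = -7
∂F₂/∂y = -3*x^2
∂F₃/∂z = -2*x*z + 8*x
∇·F = -3*x^2 - 2*x*z + 8*x - 7
At (1, -1, 1): -4.

-4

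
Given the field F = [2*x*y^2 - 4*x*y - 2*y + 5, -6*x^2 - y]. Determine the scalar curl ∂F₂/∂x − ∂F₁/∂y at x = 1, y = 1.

∂F₂/∂x = -12*x
∂F₁/∂y = 4*x*y - 4*x - 2
Scalar curl = -4*x*y - 8*x + 2
At (1, 1): -10.

-10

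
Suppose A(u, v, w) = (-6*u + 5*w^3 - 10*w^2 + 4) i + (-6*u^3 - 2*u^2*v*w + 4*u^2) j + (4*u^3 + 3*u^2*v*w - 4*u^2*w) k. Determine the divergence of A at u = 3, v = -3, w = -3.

-69

∂A₁/∂u = -6
∂A₂/∂v = -2*u^2*w
∂A₃/∂w = 3*u^2*v - 4*u^2
∇·A = 3*u^2*v - 2*u^2*w - 4*u^2 - 6
At (3, -3, -3): -69.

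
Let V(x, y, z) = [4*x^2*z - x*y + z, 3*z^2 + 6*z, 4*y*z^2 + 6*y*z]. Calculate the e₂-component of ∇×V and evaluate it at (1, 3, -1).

(∇×V)_2 = ∂V₁/∂z − ∂V₃/∂x
= 4*x^2 + 1 − (0)
= 4*x^2 + 1
At (1, 3, -1): 5.

5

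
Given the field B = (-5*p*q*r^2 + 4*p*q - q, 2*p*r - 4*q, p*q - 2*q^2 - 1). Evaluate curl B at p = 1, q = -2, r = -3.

(7, -58, 36)

(∇×B)₁ = ∂B₃/∂q − ∂B₂/∂r = -p - 4*q
(∇×B)₂ = ∂B₁/∂r − ∂B₃/∂p = -10*p*q*r - q
(∇×B)₃ = ∂B₂/∂p − ∂B₁/∂q = 5*p*r^2 - 4*p + 2*r + 1
∇×B = (-p - 4*q, -10*p*q*r - q, 5*p*r^2 - 4*p + 2*r + 1)
At (1, -2, -3): (7, -58, 36).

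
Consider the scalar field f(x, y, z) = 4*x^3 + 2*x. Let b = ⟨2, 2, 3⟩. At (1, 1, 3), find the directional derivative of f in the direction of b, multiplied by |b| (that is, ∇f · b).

28

∂f/∂x = 12*x^2 + 2
∂f/∂y = 0
∂f/∂z = 0
∇f at (1, 1, 3) = (14, 0, 0)
∇f · b = (14)(2) + (0)(2) + (0)(3) = 28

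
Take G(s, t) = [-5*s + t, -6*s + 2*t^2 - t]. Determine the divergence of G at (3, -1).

-10

∂G₁/∂s = -5
∂G₂/∂t = 4*t - 1
∇·G = 4*t - 6
At (3, -1): -10.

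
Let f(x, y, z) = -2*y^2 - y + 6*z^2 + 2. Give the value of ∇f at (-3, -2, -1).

(0, 7, -12)

∂f/∂x = 0
∂f/∂y = -4*y - 1
∂f/∂z = 12*z
∇f = (0, -4*y - 1, 12*z)
At (-3, -2, -1): (0, 7, -12).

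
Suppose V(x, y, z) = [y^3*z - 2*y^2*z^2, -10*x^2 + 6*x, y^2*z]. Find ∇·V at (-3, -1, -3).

1

∂V₁/∂x = 0
∂V₂/∂y = 0
∂V₃/∂z = y^2
∇·V = y^2
At (-3, -1, -3): 1.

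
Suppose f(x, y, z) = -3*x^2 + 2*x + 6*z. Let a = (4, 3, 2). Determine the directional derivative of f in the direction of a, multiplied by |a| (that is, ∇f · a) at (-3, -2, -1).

∂f/∂x = -6*x + 2
∂f/∂y = 0
∂f/∂z = 6
∇f at (-3, -2, -1) = (20, 0, 6)
∇f · a = (20)(4) + (0)(3) + (6)(2) = 92

92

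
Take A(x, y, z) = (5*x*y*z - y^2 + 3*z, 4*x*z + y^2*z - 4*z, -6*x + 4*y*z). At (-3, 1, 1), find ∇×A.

(∇×A)₁ = ∂A₃/∂y − ∂A₂/∂z = -4*x - y^2 + 4*z + 4
(∇×A)₂ = ∂A₁/∂z − ∂A₃/∂x = 5*x*y + 9
(∇×A)₃ = ∂A₂/∂x − ∂A₁/∂y = -5*x*z + 2*y + 4*z
∇×A = (-4*x - y^2 + 4*z + 4, 5*x*y + 9, -5*x*z + 2*y + 4*z)
At (-3, 1, 1): (19, -6, 21).

(19, -6, 21)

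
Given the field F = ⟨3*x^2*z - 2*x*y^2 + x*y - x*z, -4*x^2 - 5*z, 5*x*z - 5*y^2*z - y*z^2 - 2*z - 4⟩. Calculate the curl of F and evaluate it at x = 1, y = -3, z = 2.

(61, -8, -21)

(∇×F)₁ = ∂F₃/∂y − ∂F₂/∂z = -10*y*z - z^2 + 5
(∇×F)₂ = ∂F₁/∂z − ∂F₃/∂x = 3*x^2 - x - 5*z
(∇×F)₃ = ∂F₂/∂x − ∂F₁/∂y = 4*x*y - 9*x
∇×F = (-10*y*z - z^2 + 5, 3*x^2 - x - 5*z, 4*x*y - 9*x)
At (1, -3, 2): (61, -8, -21).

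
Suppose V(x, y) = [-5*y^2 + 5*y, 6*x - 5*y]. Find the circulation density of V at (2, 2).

21

∂V₂/∂x = 6
∂V₁/∂y = -10*y + 5
Scalar curl = 10*y + 1
At (2, 2): 21.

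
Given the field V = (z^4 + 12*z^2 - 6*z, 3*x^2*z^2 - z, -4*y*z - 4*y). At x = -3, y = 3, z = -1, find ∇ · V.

-12

∂V₁/∂x = 0
∂V₂/∂y = 0
∂V₃/∂z = -4*y
∇·V = -4*y
At (-3, 3, -1): -12.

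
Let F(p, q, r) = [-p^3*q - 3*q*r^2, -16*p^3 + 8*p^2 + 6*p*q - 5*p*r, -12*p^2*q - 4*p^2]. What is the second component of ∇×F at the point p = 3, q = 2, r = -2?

192

(∇×F)_2 = ∂F₁/∂r − ∂F₃/∂p
= -6*q*r − (-24*p*q - 8*p)
= 24*p*q + 8*p - 6*q*r
At (3, 2, -2): 192.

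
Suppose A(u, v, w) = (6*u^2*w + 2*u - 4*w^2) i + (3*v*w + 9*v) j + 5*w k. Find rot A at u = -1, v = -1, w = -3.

(3, 30, 0)

(∇×A)₁ = ∂A₃/∂v − ∂A₂/∂w = -3*v
(∇×A)₂ = ∂A₁/∂w − ∂A₃/∂u = 6*u^2 - 8*w
(∇×A)₃ = ∂A₂/∂u − ∂A₁/∂v = 0
∇×A = (-3*v, 6*u^2 - 8*w, 0)
At (-1, -1, -3): (3, 30, 0).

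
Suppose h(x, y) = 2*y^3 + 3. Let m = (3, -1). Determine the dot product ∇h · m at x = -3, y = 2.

-24

∂h/∂x = 0
∂h/∂y = 6*y^2
∇h at (-3, 2) = (0, 24)
∇h · m = (0)(3) + (24)(-1) = -24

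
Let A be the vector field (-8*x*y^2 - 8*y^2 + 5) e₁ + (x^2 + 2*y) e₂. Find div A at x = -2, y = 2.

∂A₁/∂x = -8*y^2
∂A₂/∂y = 2
∇·A = -8*y^2 + 2
At (-2, 2): -30.

-30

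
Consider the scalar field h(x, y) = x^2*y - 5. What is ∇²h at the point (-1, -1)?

∂²h/∂x² = 2*y
∂²h/∂y² = 0
∇²h = 2*y
At (-1, -1): -2.

-2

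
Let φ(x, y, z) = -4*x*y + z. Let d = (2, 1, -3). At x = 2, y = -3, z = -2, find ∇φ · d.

∂φ/∂x = -4*y
∂φ/∂y = -4*x
∂φ/∂z = 1
∇φ at (2, -3, -2) = (12, -8, 1)
∇φ · d = (12)(2) + (-8)(1) + (1)(-3) = 13

13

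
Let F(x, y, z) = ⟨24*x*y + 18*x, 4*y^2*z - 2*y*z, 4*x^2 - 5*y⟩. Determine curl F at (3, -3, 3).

(∇×F)₁ = ∂F₃/∂y − ∂F₂/∂z = -4*y^2 + 2*y - 5
(∇×F)₂ = ∂F₁/∂z − ∂F₃/∂x = -8*x
(∇×F)₃ = ∂F₂/∂x − ∂F₁/∂y = -24*x
∇×F = (-4*y^2 + 2*y - 5, -8*x, -24*x)
At (3, -3, 3): (-47, -24, -72).

(-47, -24, -72)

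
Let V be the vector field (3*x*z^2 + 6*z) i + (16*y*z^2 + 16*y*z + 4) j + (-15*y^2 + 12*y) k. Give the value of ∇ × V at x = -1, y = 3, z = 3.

(∇×V)₁ = ∂V₃/∂y − ∂V₂/∂z = -32*y*z - 46*y + 12
(∇×V)₂ = ∂V₁/∂z − ∂V₃/∂x = 6*x*z + 6
(∇×V)₃ = ∂V₂/∂x − ∂V₁/∂y = 0
∇×V = (-32*y*z - 46*y + 12, 6*x*z + 6, 0)
At (-1, 3, 3): (-414, -12, 0).

(-414, -12, 0)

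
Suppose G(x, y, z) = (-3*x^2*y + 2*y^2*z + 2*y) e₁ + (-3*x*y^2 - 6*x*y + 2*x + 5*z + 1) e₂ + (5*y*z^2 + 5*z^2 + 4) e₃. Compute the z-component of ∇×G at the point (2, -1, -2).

7

(∇×G)_3 = ∂G₂/∂x − ∂G₁/∂y
= -3*y^2 - 6*y + 2 − (-3*x^2 + 4*y*z + 2)
= 3*x^2 - 3*y^2 - 4*y*z - 6*y
At (2, -1, -2): 7.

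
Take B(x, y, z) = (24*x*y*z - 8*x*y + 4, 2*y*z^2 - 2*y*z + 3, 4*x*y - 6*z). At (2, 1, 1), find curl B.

(6, 44, -32)

(∇×B)₁ = ∂B₃/∂y − ∂B₂/∂z = 4*x - 4*y*z + 2*y
(∇×B)₂ = ∂B₁/∂z − ∂B₃/∂x = 24*x*y - 4*y
(∇×B)₃ = ∂B₂/∂x − ∂B₁/∂y = -24*x*z + 8*x
∇×B = (4*x - 4*y*z + 2*y, 24*x*y - 4*y, -24*x*z + 8*x)
At (2, 1, 1): (6, 44, -32).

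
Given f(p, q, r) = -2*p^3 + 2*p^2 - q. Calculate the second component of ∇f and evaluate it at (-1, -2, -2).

-1

(∇f)_2 = ∂f/∂q = -1
At (-1, -2, -2): -1.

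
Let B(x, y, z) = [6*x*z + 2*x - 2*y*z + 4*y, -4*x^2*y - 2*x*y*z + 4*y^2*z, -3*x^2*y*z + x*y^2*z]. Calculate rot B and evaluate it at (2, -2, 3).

(∇×B)₁ = ∂B₃/∂y − ∂B₂/∂z = -3*x^2*z + 2*x*y*z + 2*x*y - 4*y^2
(∇×B)₂ = ∂B₁/∂z − ∂B₃/∂x = 6*x*y*z + 6*x - y^2*z - 2*y
(∇×B)₃ = ∂B₂/∂x − ∂B₁/∂y = -8*x*y - 2*y*z + 2*z - 4
∇×B = (-3*x^2*z + 2*x*y*z + 2*x*y - 4*y^2, 6*x*y*z + 6*x - y^2*z - 2*y, -8*x*y - 2*y*z + 2*z - 4)
At (2, -2, 3): (-84, -68, 46).

(-84, -68, 46)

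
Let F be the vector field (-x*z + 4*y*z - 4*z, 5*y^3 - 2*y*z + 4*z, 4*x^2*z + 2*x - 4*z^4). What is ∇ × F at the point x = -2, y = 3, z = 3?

(2, 56, -12)

(∇×F)₁ = ∂F₃/∂y − ∂F₂/∂z = 2*y - 4
(∇×F)₂ = ∂F₁/∂z − ∂F₃/∂x = -8*x*z - x + 4*y - 6
(∇×F)₃ = ∂F₂/∂x − ∂F₁/∂y = -4*z
∇×F = (2*y - 4, -8*x*z - x + 4*y - 6, -4*z)
At (-2, 3, 3): (2, 56, -12).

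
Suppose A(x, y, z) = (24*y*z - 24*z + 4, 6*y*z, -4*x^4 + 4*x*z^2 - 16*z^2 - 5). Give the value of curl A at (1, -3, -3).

(∇×A)₁ = ∂A₃/∂y − ∂A₂/∂z = -6*y
(∇×A)₂ = ∂A₁/∂z − ∂A₃/∂x = 16*x^3 + 24*y - 4*z^2 - 24
(∇×A)₃ = ∂A₂/∂x − ∂A₁/∂y = -24*z
∇×A = (-6*y, 16*x^3 + 24*y - 4*z^2 - 24, -24*z)
At (1, -3, -3): (18, -116, 72).

(18, -116, 72)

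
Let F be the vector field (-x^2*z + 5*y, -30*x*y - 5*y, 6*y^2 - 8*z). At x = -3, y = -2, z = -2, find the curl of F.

(∇×F)₁ = ∂F₃/∂y − ∂F₂/∂z = 12*y
(∇×F)₂ = ∂F₁/∂z − ∂F₃/∂x = -x^2
(∇×F)₃ = ∂F₂/∂x − ∂F₁/∂y = -30*y - 5
∇×F = (12*y, -x^2, -30*y - 5)
At (-3, -2, -2): (-24, -9, 55).

(-24, -9, 55)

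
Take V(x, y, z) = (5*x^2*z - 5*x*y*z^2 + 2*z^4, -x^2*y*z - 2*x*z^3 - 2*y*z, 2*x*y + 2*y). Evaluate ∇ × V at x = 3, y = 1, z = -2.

(∇×V)₁ = ∂V₃/∂y − ∂V₂/∂z = x^2*y + 6*x*z^2 + 2*x + 2*y + 2
(∇×V)₂ = ∂V₁/∂z − ∂V₃/∂x = 5*x^2 - 10*x*y*z - 2*y + 8*z^3
(∇×V)₃ = ∂V₂/∂x − ∂V₁/∂y = -2*x*y*z + 5*x*z^2 - 2*z^3
∇×V = (x^2*y + 6*x*z^2 + 2*x + 2*y + 2, 5*x^2 - 10*x*y*z - 2*y + 8*z^3, -2*x*y*z + 5*x*z^2 - 2*z^3)
At (3, 1, -2): (91, 39, 88).

(91, 39, 88)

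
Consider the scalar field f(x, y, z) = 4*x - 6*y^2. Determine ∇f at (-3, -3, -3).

∂f/∂x = 4
∂f/∂y = -12*y
∂f/∂z = 0
∇f = (4, -12*y, 0)
At (-3, -3, -3): (4, 36, 0).

(4, 36, 0)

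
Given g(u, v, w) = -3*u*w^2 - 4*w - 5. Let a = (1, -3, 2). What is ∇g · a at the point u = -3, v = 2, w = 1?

∂g/∂u = -3*w^2
∂g/∂v = 0
∂g/∂w = -6*u*w - 4
∇g at (-3, 2, 1) = (-3, 0, 14)
∇g · a = (-3)(1) + (0)(-3) + (14)(2) = 25

25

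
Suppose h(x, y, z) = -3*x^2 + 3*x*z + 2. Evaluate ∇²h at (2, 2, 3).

∂²h/∂x² = -6
∂²h/∂y² = 0
∂²h/∂z² = 0
∇²h = -6
At (2, 2, 3): -6.

-6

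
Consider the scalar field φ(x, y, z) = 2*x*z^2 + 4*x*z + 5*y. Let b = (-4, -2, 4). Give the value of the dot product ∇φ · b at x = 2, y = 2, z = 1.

∂φ/∂x = 2*z^2 + 4*z
∂φ/∂y = 5
∂φ/∂z = 4*x*z + 4*x
∇φ at (2, 2, 1) = (6, 5, 16)
∇φ · b = (6)(-4) + (5)(-2) + (16)(4) = 30

30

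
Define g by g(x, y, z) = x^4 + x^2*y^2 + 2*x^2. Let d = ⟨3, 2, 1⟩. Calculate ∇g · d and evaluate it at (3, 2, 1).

504

∂g/∂x = 4*x^3 + 2*x*y^2 + 4*x
∂g/∂y = 2*x^2*y
∂g/∂z = 0
∇g at (3, 2, 1) = (144, 36, 0)
∇g · d = (144)(3) + (36)(2) + (0)(1) = 504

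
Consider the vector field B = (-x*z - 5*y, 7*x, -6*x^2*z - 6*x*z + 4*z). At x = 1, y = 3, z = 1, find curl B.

(∇×B)₁ = ∂B₃/∂y − ∂B₂/∂z = 0
(∇×B)₂ = ∂B₁/∂z − ∂B₃/∂x = 12*x*z - x + 6*z
(∇×B)₃ = ∂B₂/∂x − ∂B₁/∂y = 12
∇×B = (0, 12*x*z - x + 6*z, 12)
At (1, 3, 1): (0, 17, 12).

(0, 17, 12)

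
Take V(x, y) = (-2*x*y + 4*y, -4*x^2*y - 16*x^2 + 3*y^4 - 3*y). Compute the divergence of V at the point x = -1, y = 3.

311

∂V₁/∂x = -2*y
∂V₂/∂y = -4*x^2 + 12*y^3 - 3
∇·V = -4*x^2 + 12*y^3 - 2*y - 3
At (-1, 3): 311.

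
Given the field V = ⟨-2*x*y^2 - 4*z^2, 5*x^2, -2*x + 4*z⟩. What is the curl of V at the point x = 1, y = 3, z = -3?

(0, 26, 22)

(∇×V)₁ = ∂V₃/∂y − ∂V₂/∂z = 0
(∇×V)₂ = ∂V₁/∂z − ∂V₃/∂x = -8*z + 2
(∇×V)₃ = ∂V₂/∂x − ∂V₁/∂y = 4*x*y + 10*x
∇×V = (0, -8*z + 2, 4*x*y + 10*x)
At (1, 3, -3): (0, 26, 22).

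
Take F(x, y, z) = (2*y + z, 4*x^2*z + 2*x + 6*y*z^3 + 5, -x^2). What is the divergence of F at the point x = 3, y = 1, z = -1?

∂F₁/∂x = 0
∂F₂/∂y = 6*z^3
∂F₃/∂z = 0
∇·F = 6*z^3
At (3, 1, -1): -6.

-6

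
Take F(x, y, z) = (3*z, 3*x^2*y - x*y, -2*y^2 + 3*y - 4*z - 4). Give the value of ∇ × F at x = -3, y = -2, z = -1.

(∇×F)₁ = ∂F₃/∂y − ∂F₂/∂z = -4*y + 3
(∇×F)₂ = ∂F₁/∂z − ∂F₃/∂x = 3
(∇×F)₃ = ∂F₂/∂x − ∂F₁/∂y = 6*x*y - y
∇×F = (-4*y + 3, 3, 6*x*y - y)
At (-3, -2, -1): (11, 3, 38).

(11, 3, 38)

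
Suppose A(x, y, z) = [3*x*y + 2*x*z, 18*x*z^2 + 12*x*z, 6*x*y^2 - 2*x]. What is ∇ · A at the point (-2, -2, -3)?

∂A₁/∂x = 3*y + 2*z
∂A₂/∂y = 0
∂A₃/∂z = 0
∇·A = 3*y + 2*z
At (-2, -2, -3): -12.

-12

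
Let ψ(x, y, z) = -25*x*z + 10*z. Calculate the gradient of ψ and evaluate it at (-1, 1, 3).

(-75, 0, 35)

∂ψ/∂x = -25*z
∂ψ/∂y = 0
∂ψ/∂z = -25*x + 10
∇ψ = (-25*z, 0, -25*x + 10)
At (-1, 1, 3): (-75, 0, 35).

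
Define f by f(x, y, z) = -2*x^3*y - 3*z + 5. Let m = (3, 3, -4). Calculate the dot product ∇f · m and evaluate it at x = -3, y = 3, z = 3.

-312

∂f/∂x = -6*x^2*y
∂f/∂y = -2*x^3
∂f/∂z = -3
∇f at (-3, 3, 3) = (-162, 54, -3)
∇f · m = (-162)(3) + (54)(3) + (-3)(-4) = -312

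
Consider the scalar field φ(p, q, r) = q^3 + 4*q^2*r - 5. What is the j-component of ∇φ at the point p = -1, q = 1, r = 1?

11

(∇φ)_2 = ∂φ/∂q = 3*q^2 + 8*q*r
At (-1, 1, 1): 11.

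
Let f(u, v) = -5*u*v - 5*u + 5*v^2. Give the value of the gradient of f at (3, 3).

∂f/∂u = -5*v - 5
∂f/∂v = -5*u + 10*v
∇f = (-5*v - 5, -5*u + 10*v)
At (3, 3): (-20, 15).

(-20, 15)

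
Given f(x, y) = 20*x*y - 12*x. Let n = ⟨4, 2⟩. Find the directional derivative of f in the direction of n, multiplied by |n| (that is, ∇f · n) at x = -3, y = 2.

-8

∂f/∂x = 20*y - 12
∂f/∂y = 20*x
∇f at (-3, 2) = (28, -60)
∇f · n = (28)(4) + (-60)(2) = -8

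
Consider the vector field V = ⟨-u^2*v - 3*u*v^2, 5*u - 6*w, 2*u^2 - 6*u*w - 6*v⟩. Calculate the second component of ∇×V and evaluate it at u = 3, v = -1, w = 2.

0

(∇×V)_2 = ∂V₁/∂w − ∂V₃/∂u
= 0 − (4*u - 6*w)
= -4*u + 6*w
At (3, -1, 2): 0.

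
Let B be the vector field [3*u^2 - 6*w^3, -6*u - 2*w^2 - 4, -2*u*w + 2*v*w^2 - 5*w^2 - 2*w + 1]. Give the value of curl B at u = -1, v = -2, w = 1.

(∇×B)₁ = ∂B₃/∂v − ∂B₂/∂w = 2*w^2 + 4*w
(∇×B)₂ = ∂B₁/∂w − ∂B₃/∂u = -18*w^2 + 2*w
(∇×B)₃ = ∂B₂/∂u − ∂B₁/∂v = -6
∇×B = (2*w^2 + 4*w, -18*w^2 + 2*w, -6)
At (-1, -2, 1): (6, -16, -6).

(6, -16, -6)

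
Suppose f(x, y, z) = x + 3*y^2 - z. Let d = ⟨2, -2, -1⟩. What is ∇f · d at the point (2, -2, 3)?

∂f/∂x = 1
∂f/∂y = 6*y
∂f/∂z = -1
∇f at (2, -2, 3) = (1, -12, -1)
∇f · d = (1)(2) + (-12)(-2) + (-1)(-1) = 27

27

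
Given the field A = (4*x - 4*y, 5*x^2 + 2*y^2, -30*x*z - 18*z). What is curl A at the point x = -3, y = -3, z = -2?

(∇×A)₁ = ∂A₃/∂y − ∂A₂/∂z = 0
(∇×A)₂ = ∂A₁/∂z − ∂A₃/∂x = 30*z
(∇×A)₃ = ∂A₂/∂x − ∂A₁/∂y = 10*x + 4
∇×A = (0, 30*z, 10*x + 4)
At (-3, -3, -2): (0, -60, -26).

(0, -60, -26)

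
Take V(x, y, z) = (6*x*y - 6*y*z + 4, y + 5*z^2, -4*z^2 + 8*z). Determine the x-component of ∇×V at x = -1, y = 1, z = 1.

(∇×V)_1 = ∂V₃/∂y − ∂V₂/∂z
= 0 − (10*z)
= -10*z
At (-1, 1, 1): -10.

-10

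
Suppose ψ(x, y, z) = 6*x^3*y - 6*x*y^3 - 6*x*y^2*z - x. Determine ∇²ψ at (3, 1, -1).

∂²ψ/∂x² = 36*x*y
∂²ψ/∂y² = -12*x*(3*y + z)
∂²ψ/∂z² = 0
∇²ψ = -12*x*z
At (3, 1, -1): 36.

36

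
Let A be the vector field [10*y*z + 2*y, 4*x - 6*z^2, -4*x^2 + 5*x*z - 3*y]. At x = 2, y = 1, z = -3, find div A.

∂A₁/∂x = 0
∂A₂/∂y = 0
∂A₃/∂z = 5*x
∇·A = 5*x
At (2, 1, -3): 10.

10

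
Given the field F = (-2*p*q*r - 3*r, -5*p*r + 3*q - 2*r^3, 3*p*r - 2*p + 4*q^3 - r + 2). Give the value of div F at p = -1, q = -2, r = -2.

∂F₁/∂p = -2*q*r
∂F₂/∂q = 3
∂F₃/∂r = 3*p - 1
∇·F = 3*p - 2*q*r + 2
At (-1, -2, -2): -9.

-9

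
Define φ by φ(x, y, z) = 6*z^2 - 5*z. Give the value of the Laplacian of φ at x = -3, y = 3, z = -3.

∂²φ/∂x² = 0
∂²φ/∂y² = 0
∂²φ/∂z² = 12
∇²φ = 12
At (-3, 3, -3): 12.

12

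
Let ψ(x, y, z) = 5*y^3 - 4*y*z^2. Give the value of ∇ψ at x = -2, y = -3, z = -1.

(0, 131, -24)

∂ψ/∂x = 0
∂ψ/∂y = 15*y^2 - 4*z^2
∂ψ/∂z = -8*y*z
∇ψ = (0, 15*y^2 - 4*z^2, -8*y*z)
At (-2, -3, -1): (0, 131, -24).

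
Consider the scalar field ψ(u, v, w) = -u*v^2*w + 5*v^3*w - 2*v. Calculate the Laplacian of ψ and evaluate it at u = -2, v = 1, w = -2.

-68

∂²ψ/∂u² = 0
∂²ψ/∂v² = 2*w*(-u + 15*v)
∂²ψ/∂w² = 0
∇²ψ = -2*u*w + 30*v*w
At (-2, 1, -2): -68.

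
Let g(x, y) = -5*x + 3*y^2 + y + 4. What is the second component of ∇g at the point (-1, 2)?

13

(∇g)_2 = ∂g/∂y = 6*y + 1
At (-1, 2): 13.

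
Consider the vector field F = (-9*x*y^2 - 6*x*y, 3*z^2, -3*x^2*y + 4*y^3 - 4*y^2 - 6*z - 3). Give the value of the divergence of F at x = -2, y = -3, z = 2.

-69

∂F₁/∂x = -9*y^2 - 6*y
∂F₂/∂y = 0
∂F₃/∂z = -6
∇·F = -9*y^2 - 6*y - 6
At (-2, -3, 2): -69.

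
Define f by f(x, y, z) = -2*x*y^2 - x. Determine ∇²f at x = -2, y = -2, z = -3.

8

∂²f/∂x² = 0
∂²f/∂y² = -4*x
∂²f/∂z² = 0
∇²f = -4*x
At (-2, -2, -3): 8.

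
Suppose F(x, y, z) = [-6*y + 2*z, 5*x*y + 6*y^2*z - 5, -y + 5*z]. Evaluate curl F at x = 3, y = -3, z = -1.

(-55, 2, -9)

(∇×F)₁ = ∂F₃/∂y − ∂F₂/∂z = -6*y^2 - 1
(∇×F)₂ = ∂F₁/∂z − ∂F₃/∂x = 2
(∇×F)₃ = ∂F₂/∂x − ∂F₁/∂y = 5*y + 6
∇×F = (-6*y^2 - 1, 2, 5*y + 6)
At (3, -3, -1): (-55, 2, -9).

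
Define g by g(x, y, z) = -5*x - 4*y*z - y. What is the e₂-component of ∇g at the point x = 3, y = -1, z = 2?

-9

(∇g)_2 = ∂g/∂y = -4*z - 1
At (3, -1, 2): -9.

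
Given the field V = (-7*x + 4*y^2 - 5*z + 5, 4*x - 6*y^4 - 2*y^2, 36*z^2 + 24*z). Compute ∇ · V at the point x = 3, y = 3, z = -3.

-859

∂V₁/∂x = -7
∂V₂/∂y = -24*y^3 - 4*y
∂V₃/∂z = 72*z + 24
∇·V = -24*y^3 - 4*y + 72*z + 17
At (3, 3, -3): -859.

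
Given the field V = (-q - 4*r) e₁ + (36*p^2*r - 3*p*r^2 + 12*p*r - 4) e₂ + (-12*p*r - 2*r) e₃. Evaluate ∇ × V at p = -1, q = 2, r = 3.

(-42, 32, -206)

(∇×V)₁ = ∂V₃/∂q − ∂V₂/∂r = -36*p^2 + 6*p*r - 12*p
(∇×V)₂ = ∂V₁/∂r − ∂V₃/∂p = 12*r - 4
(∇×V)₃ = ∂V₂/∂p − ∂V₁/∂q = 72*p*r - 3*r^2 + 12*r + 1
∇×V = (-36*p^2 + 6*p*r - 12*p, 12*r - 4, 72*p*r - 3*r^2 + 12*r + 1)
At (-1, 2, 3): (-42, 32, -206).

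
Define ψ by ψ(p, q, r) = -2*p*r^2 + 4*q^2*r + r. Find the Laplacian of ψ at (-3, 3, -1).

4

∂²ψ/∂p² = 0
∂²ψ/∂q² = 8*r
∂²ψ/∂r² = -4*p
∇²ψ = -4*p + 8*r
At (-3, 3, -1): 4.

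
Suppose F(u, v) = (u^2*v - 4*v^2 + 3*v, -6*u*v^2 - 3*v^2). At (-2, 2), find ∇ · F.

∂F₁/∂u = 2*u*v
∂F₂/∂v = -12*u*v - 6*v
∇·F = -10*u*v - 6*v
At (-2, 2): 28.

28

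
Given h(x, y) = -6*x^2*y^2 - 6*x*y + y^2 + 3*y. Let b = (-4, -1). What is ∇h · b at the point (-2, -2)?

-539

∂h/∂x = -12*x*y^2 - 6*y
∂h/∂y = -12*x^2*y - 6*x + 2*y + 3
∇h at (-2, -2) = (108, 107)
∇h · b = (108)(-4) + (107)(-1) = -539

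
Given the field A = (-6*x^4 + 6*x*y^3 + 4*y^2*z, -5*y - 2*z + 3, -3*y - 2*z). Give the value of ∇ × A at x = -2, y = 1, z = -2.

(∇×A)₁ = ∂A₃/∂y − ∂A₂/∂z = -1
(∇×A)₂ = ∂A₁/∂z − ∂A₃/∂x = 4*y^2
(∇×A)₃ = ∂A₂/∂x − ∂A₁/∂y = -18*x*y^2 - 8*y*z
∇×A = (-1, 4*y^2, -18*x*y^2 - 8*y*z)
At (-2, 1, -2): (-1, 4, 52).

(-1, 4, 52)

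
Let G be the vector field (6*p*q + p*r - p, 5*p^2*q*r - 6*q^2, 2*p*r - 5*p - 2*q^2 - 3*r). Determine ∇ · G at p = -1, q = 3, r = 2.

-12

∂G₁/∂p = 6*q + r - 1
∂G₂/∂q = 5*p^2*r - 12*q
∂G₃/∂r = 2*p - 3
∇·G = 5*p^2*r + 2*p - 6*q + r - 4
At (-1, 3, 2): -12.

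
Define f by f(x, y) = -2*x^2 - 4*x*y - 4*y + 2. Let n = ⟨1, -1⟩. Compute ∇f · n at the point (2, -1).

8

∂f/∂x = -4*x - 4*y
∂f/∂y = -4*x - 4
∇f at (2, -1) = (-4, -12)
∇f · n = (-4)(1) + (-12)(-1) = 8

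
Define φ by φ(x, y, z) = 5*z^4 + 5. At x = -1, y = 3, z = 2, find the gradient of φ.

∂φ/∂x = 0
∂φ/∂y = 0
∂φ/∂z = 20*z^3
∇φ = (0, 0, 20*z^3)
At (-1, 3, 2): (0, 0, 160).

(0, 0, 160)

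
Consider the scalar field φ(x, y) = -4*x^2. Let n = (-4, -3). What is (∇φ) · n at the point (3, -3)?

∂φ/∂x = -8*x
∂φ/∂y = 0
∇φ at (3, -3) = (-24, 0)
∇φ · n = (-24)(-4) + (0)(-3) = 96

96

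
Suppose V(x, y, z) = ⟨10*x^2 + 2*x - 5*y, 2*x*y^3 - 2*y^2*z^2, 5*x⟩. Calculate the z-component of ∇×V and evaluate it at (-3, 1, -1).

(∇×V)_3 = ∂V₂/∂x − ∂V₁/∂y
= 2*y^3 − (-5)
= 2*y^3 + 5
At (-3, 1, -1): 7.

7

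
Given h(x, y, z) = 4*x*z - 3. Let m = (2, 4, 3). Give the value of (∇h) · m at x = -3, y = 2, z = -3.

-60

∂h/∂x = 4*z
∂h/∂y = 0
∂h/∂z = 4*x
∇h at (-3, 2, -3) = (-12, 0, -12)
∇h · m = (-12)(2) + (0)(4) + (-12)(3) = -60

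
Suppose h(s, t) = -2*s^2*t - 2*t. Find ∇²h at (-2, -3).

∂²h/∂s² = -4*t
∂²h/∂t² = 0
∇²h = -4*t
At (-2, -3): 12.

12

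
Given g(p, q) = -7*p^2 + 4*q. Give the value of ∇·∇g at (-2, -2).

-14

∂²g/∂p² = -14
∂²g/∂q² = 0
∇²g = -14
At (-2, -2): -14.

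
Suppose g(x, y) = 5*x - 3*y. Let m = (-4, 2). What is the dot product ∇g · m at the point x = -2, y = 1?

-26

∂g/∂x = 5
∂g/∂y = -3
∇g at (-2, 1) = (5, -3)
∇g · m = (5)(-4) + (-3)(2) = -26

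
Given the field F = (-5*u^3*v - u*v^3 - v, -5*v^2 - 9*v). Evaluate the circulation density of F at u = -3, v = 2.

∂F₂/∂u = 0
∂F₁/∂v = -5*u^3 - 3*u*v^2 - 1
Scalar curl = 5*u^3 + 3*u*v^2 + 1
At (-3, 2): -170.

-170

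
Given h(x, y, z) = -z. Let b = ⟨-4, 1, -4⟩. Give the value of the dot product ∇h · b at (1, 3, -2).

∂h/∂x = 0
∂h/∂y = 0
∂h/∂z = -1
∇h at (1, 3, -2) = (0, 0, -1)
∇h · b = (0)(-4) + (0)(1) + (-1)(-4) = 4

4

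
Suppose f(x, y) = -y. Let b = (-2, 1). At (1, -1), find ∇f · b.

-1

∂f/∂x = 0
∂f/∂y = -1
∇f at (1, -1) = (0, -1)
∇f · b = (0)(-2) + (-1)(1) = -1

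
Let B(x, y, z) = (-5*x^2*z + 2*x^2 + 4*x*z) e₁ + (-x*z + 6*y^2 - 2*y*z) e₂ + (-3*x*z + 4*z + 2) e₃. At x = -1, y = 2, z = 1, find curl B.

(∇×B)₁ = ∂B₃/∂y − ∂B₂/∂z = x + 2*y
(∇×B)₂ = ∂B₁/∂z − ∂B₃/∂x = -5*x^2 + 4*x + 3*z
(∇×B)₃ = ∂B₂/∂x − ∂B₁/∂y = -z
∇×B = (x + 2*y, -5*x^2 + 4*x + 3*z, -z)
At (-1, 2, 1): (3, -6, -1).

(3, -6, -1)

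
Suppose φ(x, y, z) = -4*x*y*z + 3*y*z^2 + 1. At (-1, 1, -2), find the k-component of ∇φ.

-8

(∇φ)_3 = ∂φ/∂z = -4*x*y + 6*y*z
At (-1, 1, -2): -8.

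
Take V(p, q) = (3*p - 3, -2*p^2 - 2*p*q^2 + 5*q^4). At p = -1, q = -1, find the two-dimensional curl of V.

∂V₂/∂p = -4*p - 2*q^2
∂V₁/∂q = 0
Scalar curl = -4*p - 2*q^2
At (-1, -1): 2.

2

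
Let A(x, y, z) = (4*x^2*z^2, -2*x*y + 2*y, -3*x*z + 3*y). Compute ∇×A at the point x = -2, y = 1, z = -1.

(∇×A)₁ = ∂A₃/∂y − ∂A₂/∂z = 3
(∇×A)₂ = ∂A₁/∂z − ∂A₃/∂x = 8*x^2*z + 3*z
(∇×A)₃ = ∂A₂/∂x − ∂A₁/∂y = -2*y
∇×A = (3, 8*x^2*z + 3*z, -2*y)
At (-2, 1, -1): (3, -35, -2).

(3, -35, -2)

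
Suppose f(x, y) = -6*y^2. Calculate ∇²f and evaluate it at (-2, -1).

-12

∂²f/∂x² = 0
∂²f/∂y² = -12
∇²f = -12
At (-2, -1): -12.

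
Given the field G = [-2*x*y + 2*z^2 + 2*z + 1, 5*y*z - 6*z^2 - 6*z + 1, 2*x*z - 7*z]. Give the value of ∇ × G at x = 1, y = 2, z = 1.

(8, 4, 2)

(∇×G)₁ = ∂G₃/∂y − ∂G₂/∂z = -5*y + 12*z + 6
(∇×G)₂ = ∂G₁/∂z − ∂G₃/∂x = 2*z + 2
(∇×G)₃ = ∂G₂/∂x − ∂G₁/∂y = 2*x
∇×G = (-5*y + 12*z + 6, 2*z + 2, 2*x)
At (1, 2, 1): (8, 4, 2).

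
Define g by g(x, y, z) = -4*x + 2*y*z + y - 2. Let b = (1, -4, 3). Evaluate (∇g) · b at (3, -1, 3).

-38

∂g/∂x = -4
∂g/∂y = 2*z + 1
∂g/∂z = 2*y
∇g at (3, -1, 3) = (-4, 7, -2)
∇g · b = (-4)(1) + (7)(-4) + (-2)(3) = -38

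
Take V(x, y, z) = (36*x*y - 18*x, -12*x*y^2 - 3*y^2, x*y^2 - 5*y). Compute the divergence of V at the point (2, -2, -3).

∂V₁/∂x = 36*y - 18
∂V₂/∂y = -24*x*y - 6*y
∂V₃/∂z = 0
∇·V = -24*x*y + 30*y - 18
At (2, -2, -3): 18.

18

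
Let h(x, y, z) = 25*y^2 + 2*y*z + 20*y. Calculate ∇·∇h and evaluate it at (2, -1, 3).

∂²h/∂x² = 0
∂²h/∂y² = 50
∂²h/∂z² = 0
∇²h = 50
At (2, -1, 3): 50.

50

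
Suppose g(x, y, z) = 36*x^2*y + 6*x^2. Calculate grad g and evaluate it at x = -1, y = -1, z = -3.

(60, 36, 0)

∂g/∂x = 72*x*y + 12*x
∂g/∂y = 36*x^2
∂g/∂z = 0
∇g = (72*x*y + 12*x, 36*x^2, 0)
At (-1, -1, -3): (60, 36, 0).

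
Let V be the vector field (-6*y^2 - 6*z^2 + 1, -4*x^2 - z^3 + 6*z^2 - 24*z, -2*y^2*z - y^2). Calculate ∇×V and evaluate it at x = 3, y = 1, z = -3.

(97, 36, -12)

(∇×V)₁ = ∂V₃/∂y − ∂V₂/∂z = -4*y*z - 2*y + 3*z^2 - 12*z + 24
(∇×V)₂ = ∂V₁/∂z − ∂V₃/∂x = -12*z
(∇×V)₃ = ∂V₂/∂x − ∂V₁/∂y = -8*x + 12*y
∇×V = (-4*y*z - 2*y + 3*z^2 - 12*z + 24, -12*z, -8*x + 12*y)
At (3, 1, -3): (97, 36, -12).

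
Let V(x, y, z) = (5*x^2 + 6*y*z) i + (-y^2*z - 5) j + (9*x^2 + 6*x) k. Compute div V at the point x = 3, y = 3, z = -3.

48

∂V₁/∂x = 10*x
∂V₂/∂y = -2*y*z
∂V₃/∂z = 0
∇·V = 10*x - 2*y*z
At (3, 3, -3): 48.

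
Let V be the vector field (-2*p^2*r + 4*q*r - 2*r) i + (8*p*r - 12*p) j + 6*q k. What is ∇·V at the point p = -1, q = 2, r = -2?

-8

∂V₁/∂p = -4*p*r
∂V₂/∂q = 0
∂V₃/∂r = 0
∇·V = -4*p*r
At (-1, 2, -2): -8.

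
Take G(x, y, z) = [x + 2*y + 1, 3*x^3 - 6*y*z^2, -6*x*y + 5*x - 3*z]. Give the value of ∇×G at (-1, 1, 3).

(∇×G)₁ = ∂G₃/∂y − ∂G₂/∂z = -6*x + 12*y*z
(∇×G)₂ = ∂G₁/∂z − ∂G₃/∂x = 6*y - 5
(∇×G)₃ = ∂G₂/∂x − ∂G₁/∂y = 9*x^2 - 2
∇×G = (-6*x + 12*y*z, 6*y - 5, 9*x^2 - 2)
At (-1, 1, 3): (42, 1, 7).

(42, 1, 7)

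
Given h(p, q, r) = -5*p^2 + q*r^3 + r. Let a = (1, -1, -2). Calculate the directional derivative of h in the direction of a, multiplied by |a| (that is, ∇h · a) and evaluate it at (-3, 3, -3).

-107

∂h/∂p = -10*p
∂h/∂q = r^3
∂h/∂r = 3*q*r^2 + 1
∇h at (-3, 3, -3) = (30, -27, 82)
∇h · a = (30)(1) + (-27)(-1) + (82)(-2) = -107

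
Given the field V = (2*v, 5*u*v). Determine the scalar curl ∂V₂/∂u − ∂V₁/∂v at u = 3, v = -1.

∂V₂/∂u = 5*v
∂V₁/∂v = 2
Scalar curl = 5*v - 2
At (3, -1): -7.

-7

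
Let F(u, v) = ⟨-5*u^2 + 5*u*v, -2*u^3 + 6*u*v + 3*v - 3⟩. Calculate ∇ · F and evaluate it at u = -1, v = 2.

∂F₁/∂u = -10*u + 5*v
∂F₂/∂v = 6*u + 3
∇·F = -4*u + 5*v + 3
At (-1, 2): 17.

17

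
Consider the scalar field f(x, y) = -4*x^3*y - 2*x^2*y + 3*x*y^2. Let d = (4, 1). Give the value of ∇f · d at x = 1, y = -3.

276

∂f/∂x = -12*x^2*y - 4*x*y + 3*y^2
∂f/∂y = -4*x^3 - 2*x^2 + 6*x*y
∇f at (1, -3) = (75, -24)
∇f · d = (75)(4) + (-24)(1) = 276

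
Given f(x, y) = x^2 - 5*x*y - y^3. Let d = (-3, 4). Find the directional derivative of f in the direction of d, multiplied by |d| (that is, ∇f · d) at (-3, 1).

∂f/∂x = 2*x - 5*y
∂f/∂y = -5*x - 3*y^2
∇f at (-3, 1) = (-11, 12)
∇f · d = (-11)(-3) + (12)(4) = 81

81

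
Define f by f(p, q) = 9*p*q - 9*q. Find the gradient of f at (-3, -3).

∂f/∂p = 9*q
∂f/∂q = 9*p - 9
∇f = (9*q, 9*p - 9)
At (-3, -3): (-27, -36).

(-27, -36)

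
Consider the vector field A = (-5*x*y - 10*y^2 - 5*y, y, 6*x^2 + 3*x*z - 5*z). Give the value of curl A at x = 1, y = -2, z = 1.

(∇×A)₁ = ∂A₃/∂y − ∂A₂/∂z = 0
(∇×A)₂ = ∂A₁/∂z − ∂A₃/∂x = -12*x - 3*z
(∇×A)₃ = ∂A₂/∂x − ∂A₁/∂y = 5*x + 20*y + 5
∇×A = (0, -12*x - 3*z, 5*x + 20*y + 5)
At (1, -2, 1): (0, -15, -30).

(0, -15, -30)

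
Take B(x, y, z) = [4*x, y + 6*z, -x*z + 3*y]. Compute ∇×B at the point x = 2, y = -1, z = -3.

(∇×B)₁ = ∂B₃/∂y − ∂B₂/∂z = -3
(∇×B)₂ = ∂B₁/∂z − ∂B₃/∂x = z
(∇×B)₃ = ∂B₂/∂x − ∂B₁/∂y = 0
∇×B = (-3, z, 0)
At (2, -1, -3): (-3, -3, 0).

(-3, -3, 0)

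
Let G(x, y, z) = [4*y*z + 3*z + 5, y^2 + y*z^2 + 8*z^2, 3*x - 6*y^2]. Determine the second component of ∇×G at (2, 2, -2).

8

(∇×G)_2 = ∂G₁/∂z − ∂G₃/∂x
= 4*y + 3 − (3)
= 4*y
At (2, 2, -2): 8.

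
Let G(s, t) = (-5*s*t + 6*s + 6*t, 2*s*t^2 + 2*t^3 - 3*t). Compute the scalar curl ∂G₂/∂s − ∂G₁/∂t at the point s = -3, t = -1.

-19

∂G₂/∂s = 2*t^2
∂G₁/∂t = -5*s + 6
Scalar curl = 5*s + 2*t^2 - 6
At (-3, -1): -19.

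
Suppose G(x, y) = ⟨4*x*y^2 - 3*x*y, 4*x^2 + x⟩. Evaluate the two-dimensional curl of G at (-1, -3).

-34

∂G₂/∂x = 8*x + 1
∂G₁/∂y = 8*x*y - 3*x
Scalar curl = -8*x*y + 11*x + 1
At (-1, -3): -34.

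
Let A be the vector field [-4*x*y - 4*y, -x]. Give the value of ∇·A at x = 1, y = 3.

-12

∂A₁/∂x = -4*y
∂A₂/∂y = 0
∇·A = -4*y
At (1, 3): -12.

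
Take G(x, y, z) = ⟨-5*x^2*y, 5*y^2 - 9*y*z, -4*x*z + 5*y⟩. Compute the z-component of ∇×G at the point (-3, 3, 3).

(∇×G)_3 = ∂G₂/∂x − ∂G₁/∂y
= 0 − (-5*x^2)
= 5*x^2
At (-3, 3, 3): 45.

45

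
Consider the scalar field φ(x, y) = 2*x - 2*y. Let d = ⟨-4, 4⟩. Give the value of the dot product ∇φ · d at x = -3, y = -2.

-16

∂φ/∂x = 2
∂φ/∂y = -2
∇φ at (-3, -2) = (2, -2)
∇φ · d = (2)(-4) + (-2)(4) = -16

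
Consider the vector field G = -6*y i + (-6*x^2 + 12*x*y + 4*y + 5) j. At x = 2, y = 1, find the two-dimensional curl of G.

-6

∂G₂/∂x = -12*x + 12*y
∂G₁/∂y = -6
Scalar curl = -12*x + 12*y + 6
At (2, 1): -6.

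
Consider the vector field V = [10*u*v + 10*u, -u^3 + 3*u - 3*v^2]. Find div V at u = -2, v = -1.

∂V₁/∂u = 10*v + 10
∂V₂/∂v = -6*v
∇·V = 4*v + 10
At (-2, -1): 6.

6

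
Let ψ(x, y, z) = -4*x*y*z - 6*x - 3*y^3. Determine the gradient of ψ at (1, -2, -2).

(-22, -28, 8)

∂ψ/∂x = -4*y*z - 6
∂ψ/∂y = -4*x*z - 9*y^2
∂ψ/∂z = -4*x*y
∇ψ = (-4*y*z - 6, -4*x*z - 9*y^2, -4*x*y)
At (1, -2, -2): (-22, -28, 8).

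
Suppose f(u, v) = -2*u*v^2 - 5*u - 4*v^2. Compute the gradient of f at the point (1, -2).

(-13, 24)

∂f/∂u = -2*v^2 - 5
∂f/∂v = -4*u*v - 8*v
∇f = (-2*v^2 - 5, -4*u*v - 8*v)
At (1, -2): (-13, 24).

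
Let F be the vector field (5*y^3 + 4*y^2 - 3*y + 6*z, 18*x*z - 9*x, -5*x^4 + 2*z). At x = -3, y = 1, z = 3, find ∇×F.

(∇×F)₁ = ∂F₃/∂y − ∂F₂/∂z = -18*x
(∇×F)₂ = ∂F₁/∂z − ∂F₃/∂x = 20*x^3 + 6
(∇×F)₃ = ∂F₂/∂x − ∂F₁/∂y = -15*y^2 - 8*y + 18*z - 6
∇×F = (-18*x, 20*x^3 + 6, -15*y^2 - 8*y + 18*z - 6)
At (-3, 1, 3): (54, -534, 25).

(54, -534, 25)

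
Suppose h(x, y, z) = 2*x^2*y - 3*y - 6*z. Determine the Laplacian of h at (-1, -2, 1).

-8

∂²h/∂x² = 4*y
∂²h/∂y² = 0
∂²h/∂z² = 0
∇²h = 4*y
At (-1, -2, 1): -8.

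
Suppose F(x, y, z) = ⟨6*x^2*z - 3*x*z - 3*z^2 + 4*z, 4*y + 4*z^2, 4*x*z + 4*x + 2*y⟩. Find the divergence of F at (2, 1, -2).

∂F₁/∂x = 12*x*z - 3*z
∂F₂/∂y = 4
∂F₃/∂z = 4*x
∇·F = 12*x*z + 4*x - 3*z + 4
At (2, 1, -2): -30.

-30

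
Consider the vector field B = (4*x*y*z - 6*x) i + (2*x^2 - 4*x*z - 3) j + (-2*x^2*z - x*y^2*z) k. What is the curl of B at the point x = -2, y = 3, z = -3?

(∇×B)₁ = ∂B₃/∂y − ∂B₂/∂z = -2*x*y*z + 4*x
(∇×B)₂ = ∂B₁/∂z − ∂B₃/∂x = 4*x*y + 4*x*z + y^2*z
(∇×B)₃ = ∂B₂/∂x − ∂B₁/∂y = -4*x*z + 4*x - 4*z
∇×B = (-2*x*y*z + 4*x, 4*x*y + 4*x*z + y^2*z, -4*x*z + 4*x - 4*z)
At (-2, 3, -3): (-44, -27, -20).

(-44, -27, -20)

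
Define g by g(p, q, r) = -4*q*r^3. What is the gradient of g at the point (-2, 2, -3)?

(0, 108, -216)

∂g/∂p = 0
∂g/∂q = -4*r^3
∂g/∂r = -12*q*r^2
∇g = (0, -4*r^3, -12*q*r^2)
At (-2, 2, -3): (0, 108, -216).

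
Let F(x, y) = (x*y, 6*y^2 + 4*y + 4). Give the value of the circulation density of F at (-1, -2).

∂F₂/∂x = 0
∂F₁/∂y = x
Scalar curl = -x
At (-1, -2): 1.

1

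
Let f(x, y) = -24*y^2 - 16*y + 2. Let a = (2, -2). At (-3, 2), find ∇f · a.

∂f/∂x = 0
∂f/∂y = -48*y - 16
∇f at (-3, 2) = (0, -112)
∇f · a = (0)(2) + (-112)(-2) = 224

224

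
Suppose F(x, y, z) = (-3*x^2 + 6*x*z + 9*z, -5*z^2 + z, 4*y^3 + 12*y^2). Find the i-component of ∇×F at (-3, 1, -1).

25

(∇×F)_1 = ∂F₃/∂y − ∂F₂/∂z
= 12*y^2 + 24*y − (-10*z + 1)
= 12*y^2 + 24*y + 10*z - 1
At (-3, 1, -1): 25.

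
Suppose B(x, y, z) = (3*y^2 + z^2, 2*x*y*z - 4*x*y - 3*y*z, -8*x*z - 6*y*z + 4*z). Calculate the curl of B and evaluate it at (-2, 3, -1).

(∇×B)₁ = ∂B₃/∂y − ∂B₂/∂z = -2*x*y + 3*y - 6*z
(∇×B)₂ = ∂B₁/∂z − ∂B₃/∂x = 10*z
(∇×B)₃ = ∂B₂/∂x − ∂B₁/∂y = 2*y*z - 10*y
∇×B = (-2*x*y + 3*y - 6*z, 10*z, 2*y*z - 10*y)
At (-2, 3, -1): (27, -10, -36).

(27, -10, -36)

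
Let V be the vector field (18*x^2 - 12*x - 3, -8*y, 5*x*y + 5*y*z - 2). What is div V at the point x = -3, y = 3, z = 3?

∂V₁/∂x = 36*x - 12
∂V₂/∂y = -8
∂V₃/∂z = 5*y
∇·V = 36*x + 5*y - 20
At (-3, 3, 3): -113.

-113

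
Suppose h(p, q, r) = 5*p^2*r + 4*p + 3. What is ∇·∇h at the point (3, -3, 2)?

20

∂²h/∂p² = 10*r
∂²h/∂q² = 0
∂²h/∂r² = 0
∇²h = 10*r
At (3, -3, 2): 20.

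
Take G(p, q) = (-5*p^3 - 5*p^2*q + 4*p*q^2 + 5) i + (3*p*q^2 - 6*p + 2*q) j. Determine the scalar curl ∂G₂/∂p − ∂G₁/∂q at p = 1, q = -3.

∂G₂/∂p = 3*q^2 - 6
∂G₁/∂q = -5*p^2 + 8*p*q
Scalar curl = 5*p^2 - 8*p*q + 3*q^2 - 6
At (1, -3): 50.

50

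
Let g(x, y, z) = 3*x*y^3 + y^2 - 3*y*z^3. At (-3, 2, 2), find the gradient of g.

(24, -128, -72)

∂g/∂x = 3*y^3
∂g/∂y = 9*x*y^2 + 2*y - 3*z^3
∂g/∂z = -9*y*z^2
∇g = (3*y^3, 9*x*y^2 + 2*y - 3*z^3, -9*y*z^2)
At (-3, 2, 2): (24, -128, -72).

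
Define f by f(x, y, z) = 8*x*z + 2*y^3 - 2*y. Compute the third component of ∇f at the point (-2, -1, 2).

-16

(∇f)_3 = ∂f/∂z = 8*x
At (-2, -1, 2): -16.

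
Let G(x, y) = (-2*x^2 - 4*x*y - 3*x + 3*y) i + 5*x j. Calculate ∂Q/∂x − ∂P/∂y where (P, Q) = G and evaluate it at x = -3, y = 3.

∂G₂/∂x = 5
∂G₁/∂y = -4*x + 3
Scalar curl = 4*x + 2
At (-3, 3): -10.

-10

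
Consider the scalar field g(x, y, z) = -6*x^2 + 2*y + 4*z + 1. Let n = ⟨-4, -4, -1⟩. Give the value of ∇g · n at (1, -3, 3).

36

∂g/∂x = -12*x
∂g/∂y = 2
∂g/∂z = 4
∇g at (1, -3, 3) = (-12, 2, 4)
∇g · n = (-12)(-4) + (2)(-4) + (4)(-1) = 36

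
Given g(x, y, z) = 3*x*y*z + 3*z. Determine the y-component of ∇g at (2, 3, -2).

-12

(∇g)_2 = ∂g/∂y = 3*x*z
At (2, 3, -2): -12.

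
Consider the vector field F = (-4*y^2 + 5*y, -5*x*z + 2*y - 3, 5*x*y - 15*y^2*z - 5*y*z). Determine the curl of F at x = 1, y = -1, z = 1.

(35, 5, -18)

(∇×F)₁ = ∂F₃/∂y − ∂F₂/∂z = 10*x - 30*y*z - 5*z
(∇×F)₂ = ∂F₁/∂z − ∂F₃/∂x = -5*y
(∇×F)₃ = ∂F₂/∂x − ∂F₁/∂y = 8*y - 5*z - 5
∇×F = (10*x - 30*y*z - 5*z, -5*y, 8*y - 5*z - 5)
At (1, -1, 1): (35, 5, -18).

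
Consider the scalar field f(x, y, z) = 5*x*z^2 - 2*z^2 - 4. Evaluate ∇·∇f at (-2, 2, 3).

∂²f/∂x² = 0
∂²f/∂y² = 0
∂²f/∂z² = 2*(5*x - 2)
∇²f = 10*x - 4
At (-2, 2, 3): -24.

-24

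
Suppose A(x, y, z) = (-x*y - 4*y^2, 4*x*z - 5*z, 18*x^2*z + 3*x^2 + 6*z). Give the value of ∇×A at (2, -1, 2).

(-3, -156, 2)

(∇×A)₁ = ∂A₃/∂y − ∂A₂/∂z = -4*x + 5
(∇×A)₂ = ∂A₁/∂z − ∂A₃/∂x = -36*x*z - 6*x
(∇×A)₃ = ∂A₂/∂x − ∂A₁/∂y = x + 8*y + 4*z
∇×A = (-4*x + 5, -36*x*z - 6*x, x + 8*y + 4*z)
At (2, -1, 2): (-3, -156, 2).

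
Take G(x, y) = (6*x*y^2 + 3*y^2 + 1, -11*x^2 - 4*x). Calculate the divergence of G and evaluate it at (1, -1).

6

∂G₁/∂x = 6*y^2
∂G₂/∂y = 0
∇·G = 6*y^2
At (1, -1): 6.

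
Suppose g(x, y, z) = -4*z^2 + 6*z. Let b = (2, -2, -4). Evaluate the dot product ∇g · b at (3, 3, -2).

∂g/∂x = 0
∂g/∂y = 0
∂g/∂z = -8*z + 6
∇g at (3, 3, -2) = (0, 0, 22)
∇g · b = (0)(2) + (0)(-2) + (22)(-4) = -88

-88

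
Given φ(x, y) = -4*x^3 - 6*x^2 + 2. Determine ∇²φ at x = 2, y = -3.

∂²φ/∂x² = -12*(2*x + 1)
∂²φ/∂y² = 0
∇²φ = -24*x - 12
At (2, -3): -60.

-60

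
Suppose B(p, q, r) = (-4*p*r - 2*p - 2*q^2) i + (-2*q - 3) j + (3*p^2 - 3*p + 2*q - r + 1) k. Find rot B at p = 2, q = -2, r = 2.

(∇×B)₁ = ∂B₃/∂q − ∂B₂/∂r = 2
(∇×B)₂ = ∂B₁/∂r − ∂B₃/∂p = -10*p + 3
(∇×B)₃ = ∂B₂/∂p − ∂B₁/∂q = 4*q
∇×B = (2, -10*p + 3, 4*q)
At (2, -2, 2): (2, -17, -8).

(2, -17, -8)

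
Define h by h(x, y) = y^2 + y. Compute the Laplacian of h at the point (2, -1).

∂²h/∂x² = 0
∂²h/∂y² = 2
∇²h = 2
At (2, -1): 2.

2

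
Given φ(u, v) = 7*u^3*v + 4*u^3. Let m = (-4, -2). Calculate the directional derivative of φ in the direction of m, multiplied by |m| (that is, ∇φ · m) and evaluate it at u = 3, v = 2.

-2322

∂φ/∂u = 21*u^2*v + 12*u^2
∂φ/∂v = 7*u^3
∇φ at (3, 2) = (486, 189)
∇φ · m = (486)(-4) + (189)(-2) = -2322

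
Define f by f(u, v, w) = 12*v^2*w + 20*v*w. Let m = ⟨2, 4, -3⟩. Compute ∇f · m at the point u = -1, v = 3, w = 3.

∂f/∂u = 0
∂f/∂v = 24*v*w + 20*w
∂f/∂w = 12*v^2 + 20*v
∇f at (-1, 3, 3) = (0, 276, 168)
∇f · m = (0)(2) + (276)(4) + (168)(-3) = 600

600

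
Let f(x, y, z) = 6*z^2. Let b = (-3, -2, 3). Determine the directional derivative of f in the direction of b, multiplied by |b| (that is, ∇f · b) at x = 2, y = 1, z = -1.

∂f/∂x = 0
∂f/∂y = 0
∂f/∂z = 12*z
∇f at (2, 1, -1) = (0, 0, -12)
∇f · b = (0)(-3) + (0)(-2) + (-12)(3) = -36

-36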